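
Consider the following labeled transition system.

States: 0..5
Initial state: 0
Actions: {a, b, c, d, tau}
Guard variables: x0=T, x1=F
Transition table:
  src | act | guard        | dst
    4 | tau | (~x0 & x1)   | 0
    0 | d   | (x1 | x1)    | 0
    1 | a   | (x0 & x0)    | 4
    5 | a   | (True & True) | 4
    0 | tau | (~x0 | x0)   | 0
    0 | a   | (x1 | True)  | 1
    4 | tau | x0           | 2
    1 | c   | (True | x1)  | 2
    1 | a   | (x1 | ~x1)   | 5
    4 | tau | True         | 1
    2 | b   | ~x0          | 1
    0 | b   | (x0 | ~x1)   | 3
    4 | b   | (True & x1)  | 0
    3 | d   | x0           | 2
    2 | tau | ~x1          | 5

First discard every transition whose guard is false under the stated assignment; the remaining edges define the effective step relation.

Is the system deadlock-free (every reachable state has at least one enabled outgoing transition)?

Reachable = {0,1,2,3,4,5}
  0: a→1  b→3  tau→0  [deg 3]
  1: a→4  a→5  c→2  [deg 3]
  2: tau→5  [deg 1]
  3: d→2  [deg 1]
  4: tau→1  tau→2  [deg 2]
  5: a→4  [deg 1]

Answer: DEADLOCK-FREE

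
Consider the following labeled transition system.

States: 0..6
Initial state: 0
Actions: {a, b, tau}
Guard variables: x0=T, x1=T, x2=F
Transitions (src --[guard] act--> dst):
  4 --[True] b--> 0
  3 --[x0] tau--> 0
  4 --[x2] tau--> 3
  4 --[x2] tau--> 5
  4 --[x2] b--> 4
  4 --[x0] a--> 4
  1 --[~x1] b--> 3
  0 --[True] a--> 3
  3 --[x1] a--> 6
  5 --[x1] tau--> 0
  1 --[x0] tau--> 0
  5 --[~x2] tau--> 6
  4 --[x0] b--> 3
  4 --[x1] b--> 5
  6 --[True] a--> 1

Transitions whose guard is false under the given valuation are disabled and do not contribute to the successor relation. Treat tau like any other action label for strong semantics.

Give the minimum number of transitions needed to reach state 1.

Answer: 3

Analysis:
Layered search for 1:
  Layer 0: {0}
  Layer 1: {3}
  Layer 2: {6}
  Layer 3: {1}
depth(1)=3, e.g. a·a·a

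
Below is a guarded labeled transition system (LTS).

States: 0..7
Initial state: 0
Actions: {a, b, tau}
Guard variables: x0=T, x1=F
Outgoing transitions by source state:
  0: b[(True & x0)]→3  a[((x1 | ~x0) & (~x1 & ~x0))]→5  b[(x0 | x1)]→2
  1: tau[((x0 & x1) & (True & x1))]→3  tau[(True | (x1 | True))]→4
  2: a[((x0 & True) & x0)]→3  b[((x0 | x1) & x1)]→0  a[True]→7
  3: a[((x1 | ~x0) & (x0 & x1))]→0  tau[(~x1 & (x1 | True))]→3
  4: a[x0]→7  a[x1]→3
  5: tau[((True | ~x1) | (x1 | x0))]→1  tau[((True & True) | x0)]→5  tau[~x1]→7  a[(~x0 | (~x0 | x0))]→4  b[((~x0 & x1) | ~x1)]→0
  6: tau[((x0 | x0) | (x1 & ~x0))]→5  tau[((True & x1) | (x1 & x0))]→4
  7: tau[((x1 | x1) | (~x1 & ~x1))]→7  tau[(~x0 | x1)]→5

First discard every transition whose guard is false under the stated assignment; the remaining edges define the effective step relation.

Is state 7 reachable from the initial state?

Answer: REACHABLE

Working:
14 transition(s) survive guard evaluation.
Layer 0: {0}
Layer 1: {2,3}  now seen {0,2,3}
Layer 2: {7}  now seen {0,2,3,7}
R = {0,2,3,7}
witness 7: b·a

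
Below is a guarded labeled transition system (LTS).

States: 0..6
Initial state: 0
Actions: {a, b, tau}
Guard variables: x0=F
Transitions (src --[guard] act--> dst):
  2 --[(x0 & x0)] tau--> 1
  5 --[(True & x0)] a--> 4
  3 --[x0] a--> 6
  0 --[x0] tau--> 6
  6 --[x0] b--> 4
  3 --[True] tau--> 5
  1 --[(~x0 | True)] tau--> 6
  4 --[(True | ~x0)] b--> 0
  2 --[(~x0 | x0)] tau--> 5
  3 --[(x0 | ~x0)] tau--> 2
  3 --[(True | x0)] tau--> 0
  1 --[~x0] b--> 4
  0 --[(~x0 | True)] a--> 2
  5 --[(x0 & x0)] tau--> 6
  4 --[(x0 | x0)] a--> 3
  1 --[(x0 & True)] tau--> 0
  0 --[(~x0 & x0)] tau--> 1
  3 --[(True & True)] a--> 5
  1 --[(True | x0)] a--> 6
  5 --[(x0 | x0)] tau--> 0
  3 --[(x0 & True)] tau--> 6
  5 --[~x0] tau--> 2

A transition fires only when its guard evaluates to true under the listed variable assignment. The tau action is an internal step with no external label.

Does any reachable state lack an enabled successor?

Reachable = {0,2,5}
  0: a→2  [deg 1]
  2: tau→5  [deg 1]
  5: tau→2  [deg 1]

Answer: DEADLOCK-FREE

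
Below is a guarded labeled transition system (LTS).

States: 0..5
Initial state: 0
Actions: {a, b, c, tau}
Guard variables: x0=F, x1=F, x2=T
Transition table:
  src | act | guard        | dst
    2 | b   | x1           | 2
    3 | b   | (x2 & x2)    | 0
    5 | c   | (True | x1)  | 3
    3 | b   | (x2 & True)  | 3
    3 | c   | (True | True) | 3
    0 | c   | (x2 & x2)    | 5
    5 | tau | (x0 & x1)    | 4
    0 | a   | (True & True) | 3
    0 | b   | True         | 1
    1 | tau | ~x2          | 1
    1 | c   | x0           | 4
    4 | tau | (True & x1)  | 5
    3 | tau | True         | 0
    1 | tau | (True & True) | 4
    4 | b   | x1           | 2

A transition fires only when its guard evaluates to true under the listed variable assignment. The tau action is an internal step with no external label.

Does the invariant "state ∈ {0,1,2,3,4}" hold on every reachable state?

Answer: INVARIANT VIOLATED at state 5

Analysis:
Allowed set {0,1,2,3,4}
Reach set: {0,1,3,4,5}
  0: safe
  1: safe
  3: safe
  4: safe
  5: VIOLATES
witness against invariant: c → 5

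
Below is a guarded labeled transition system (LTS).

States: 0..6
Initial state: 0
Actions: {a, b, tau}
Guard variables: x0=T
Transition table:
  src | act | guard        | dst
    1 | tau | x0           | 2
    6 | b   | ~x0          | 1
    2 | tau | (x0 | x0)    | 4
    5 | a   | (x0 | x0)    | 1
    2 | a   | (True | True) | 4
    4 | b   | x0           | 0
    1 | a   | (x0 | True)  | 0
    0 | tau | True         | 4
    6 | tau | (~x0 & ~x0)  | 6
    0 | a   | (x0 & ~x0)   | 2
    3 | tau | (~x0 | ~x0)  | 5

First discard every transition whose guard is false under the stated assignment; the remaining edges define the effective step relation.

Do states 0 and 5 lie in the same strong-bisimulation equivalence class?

Bisimulation quotient by refinement:
  round 0: {{0,1,2,3,4,5,6}}
  round 1: {{0},{1,2},{3,6},{4},{5}}
  round 2: {{0},{1},{2},{3,6},{4},{5}}
Fixed point at round 3; 6 class(es).
0∈{0}, 5∈{5}

Answer: NOT BISIMILAR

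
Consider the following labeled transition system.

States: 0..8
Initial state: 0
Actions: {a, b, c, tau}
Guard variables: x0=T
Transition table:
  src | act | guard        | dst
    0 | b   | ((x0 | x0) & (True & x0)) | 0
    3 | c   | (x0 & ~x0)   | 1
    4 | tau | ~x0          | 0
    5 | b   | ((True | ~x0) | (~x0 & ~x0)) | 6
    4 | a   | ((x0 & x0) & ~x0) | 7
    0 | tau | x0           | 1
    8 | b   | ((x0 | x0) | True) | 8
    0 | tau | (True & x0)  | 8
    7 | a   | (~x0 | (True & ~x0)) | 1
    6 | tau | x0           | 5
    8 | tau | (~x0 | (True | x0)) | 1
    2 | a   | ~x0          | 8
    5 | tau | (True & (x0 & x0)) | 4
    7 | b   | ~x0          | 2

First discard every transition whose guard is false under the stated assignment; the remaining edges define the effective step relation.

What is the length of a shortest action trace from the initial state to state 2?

Breadth-first toward 2:
  L0 = {0}
  L1 = {1,8}
2 never appears.

Answer: UNREACHABLE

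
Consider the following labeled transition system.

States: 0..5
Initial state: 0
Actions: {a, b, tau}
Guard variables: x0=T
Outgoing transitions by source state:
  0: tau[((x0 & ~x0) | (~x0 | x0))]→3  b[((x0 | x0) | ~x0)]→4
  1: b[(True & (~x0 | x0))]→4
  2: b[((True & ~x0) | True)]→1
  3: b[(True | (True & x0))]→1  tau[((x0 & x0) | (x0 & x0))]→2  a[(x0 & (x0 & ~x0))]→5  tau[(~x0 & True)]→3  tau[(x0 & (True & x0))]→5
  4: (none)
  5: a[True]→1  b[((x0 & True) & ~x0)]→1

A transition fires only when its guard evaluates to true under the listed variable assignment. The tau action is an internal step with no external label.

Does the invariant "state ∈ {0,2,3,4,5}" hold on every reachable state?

Answer: INVARIANT VIOLATED at state 1

Trace:
Inv-set: {0,2,3,4,5}
Reach set: {0,1,2,3,4,5}
  0: safe
  1: VIOLATES
  2: safe
  3: safe
  4: safe
  5: safe
witness against invariant: tau·b → 1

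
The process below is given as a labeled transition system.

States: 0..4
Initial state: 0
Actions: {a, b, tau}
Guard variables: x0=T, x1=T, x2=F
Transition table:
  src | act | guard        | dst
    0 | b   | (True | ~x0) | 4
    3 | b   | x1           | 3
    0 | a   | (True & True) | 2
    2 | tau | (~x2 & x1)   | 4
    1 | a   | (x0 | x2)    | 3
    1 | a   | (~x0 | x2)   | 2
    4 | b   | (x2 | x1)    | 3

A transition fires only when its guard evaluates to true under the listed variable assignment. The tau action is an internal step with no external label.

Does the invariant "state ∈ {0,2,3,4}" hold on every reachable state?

Safe = {0,2,3,4}
Reach set: {0,2,3,4}
  0: safe
  2: safe
  3: safe
  4: safe

Answer: INVARIANT HOLDS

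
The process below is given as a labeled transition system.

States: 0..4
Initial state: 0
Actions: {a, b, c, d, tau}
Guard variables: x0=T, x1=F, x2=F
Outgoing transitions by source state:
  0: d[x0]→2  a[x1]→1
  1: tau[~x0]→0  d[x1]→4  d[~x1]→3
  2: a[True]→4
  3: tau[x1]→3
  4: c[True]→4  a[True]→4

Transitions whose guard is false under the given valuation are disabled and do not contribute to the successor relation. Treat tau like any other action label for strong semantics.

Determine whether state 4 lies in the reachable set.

5 transition(s) survive guard evaluation.
L0 = {0}
L1 = {2}  total {0,2}
L2 = {4}  total {0,2,4}
Reachable = {0,2,4}
witness 4: d·a

Answer: REACHABLE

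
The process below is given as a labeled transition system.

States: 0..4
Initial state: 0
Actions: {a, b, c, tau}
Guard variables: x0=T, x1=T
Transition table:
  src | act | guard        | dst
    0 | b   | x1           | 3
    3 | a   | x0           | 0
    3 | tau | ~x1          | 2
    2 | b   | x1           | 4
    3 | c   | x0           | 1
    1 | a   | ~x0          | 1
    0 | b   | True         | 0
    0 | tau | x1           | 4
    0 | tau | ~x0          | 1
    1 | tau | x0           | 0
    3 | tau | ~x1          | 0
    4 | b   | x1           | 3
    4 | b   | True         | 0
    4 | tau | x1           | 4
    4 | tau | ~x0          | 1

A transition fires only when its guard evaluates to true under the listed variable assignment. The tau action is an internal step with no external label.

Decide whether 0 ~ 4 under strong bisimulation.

Bisimulation quotient by refinement:
  π0 = {{0,1,2,3,4}}
  π1 = {{0,4},{1},{2},{3}}
stable after 2 split(s): 4 block(s)
0∈{0,4}, 4∈{0,4}

Answer: BISIMILAR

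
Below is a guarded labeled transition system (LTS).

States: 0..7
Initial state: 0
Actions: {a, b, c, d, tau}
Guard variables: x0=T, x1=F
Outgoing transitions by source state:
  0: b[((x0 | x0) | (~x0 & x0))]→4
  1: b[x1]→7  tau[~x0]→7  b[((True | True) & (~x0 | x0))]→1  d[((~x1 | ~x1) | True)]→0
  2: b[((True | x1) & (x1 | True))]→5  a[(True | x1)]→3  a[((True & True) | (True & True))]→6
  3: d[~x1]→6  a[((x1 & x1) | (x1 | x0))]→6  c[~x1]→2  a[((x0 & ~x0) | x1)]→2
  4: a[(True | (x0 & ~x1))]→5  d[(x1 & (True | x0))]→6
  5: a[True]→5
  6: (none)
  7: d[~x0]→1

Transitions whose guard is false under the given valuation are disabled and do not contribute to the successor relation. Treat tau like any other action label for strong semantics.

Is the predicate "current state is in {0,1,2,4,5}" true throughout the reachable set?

Answer: INVARIANT HOLDS

Trace:
Inv-set: {0,1,2,4,5}
Reachable = {0,4,5}
  0: ok
  4: ok
  5: ok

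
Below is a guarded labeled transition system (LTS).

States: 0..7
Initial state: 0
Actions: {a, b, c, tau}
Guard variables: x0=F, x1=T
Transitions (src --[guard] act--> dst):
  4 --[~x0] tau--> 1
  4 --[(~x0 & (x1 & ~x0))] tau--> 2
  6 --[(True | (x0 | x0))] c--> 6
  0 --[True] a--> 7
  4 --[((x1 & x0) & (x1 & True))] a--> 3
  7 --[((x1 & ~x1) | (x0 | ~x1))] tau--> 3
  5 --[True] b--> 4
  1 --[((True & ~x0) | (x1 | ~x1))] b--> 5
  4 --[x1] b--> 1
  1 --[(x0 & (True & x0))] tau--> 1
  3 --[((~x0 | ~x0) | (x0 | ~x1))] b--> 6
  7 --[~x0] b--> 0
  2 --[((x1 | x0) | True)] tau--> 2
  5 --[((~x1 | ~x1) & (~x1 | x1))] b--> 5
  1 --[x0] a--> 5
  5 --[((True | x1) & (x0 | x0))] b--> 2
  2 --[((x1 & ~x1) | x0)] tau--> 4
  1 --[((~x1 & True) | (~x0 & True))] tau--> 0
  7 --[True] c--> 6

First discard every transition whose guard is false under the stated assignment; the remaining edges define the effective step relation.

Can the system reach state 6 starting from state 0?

After dropping false guards: 12 live edges.
L0 = {0}
L1 = {7}  now seen {0,7}
L2 = {6}  now seen {0,6,7}
R = {0,6,7}
trace reaching 6: a·c

Answer: REACHABLE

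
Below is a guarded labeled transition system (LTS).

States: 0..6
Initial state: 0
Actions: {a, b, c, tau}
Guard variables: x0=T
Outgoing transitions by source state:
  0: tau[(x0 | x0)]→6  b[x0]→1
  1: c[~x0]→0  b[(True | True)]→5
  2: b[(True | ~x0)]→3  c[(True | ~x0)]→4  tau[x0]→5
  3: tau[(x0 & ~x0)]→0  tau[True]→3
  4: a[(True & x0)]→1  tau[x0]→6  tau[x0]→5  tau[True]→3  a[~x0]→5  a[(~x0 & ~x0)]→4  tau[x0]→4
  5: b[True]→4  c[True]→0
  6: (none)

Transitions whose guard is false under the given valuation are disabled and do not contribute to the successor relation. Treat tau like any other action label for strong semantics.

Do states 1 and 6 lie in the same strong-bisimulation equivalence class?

Bisimulation quotient by refinement:
  π0 = {{0,1,2,3,4,5,6}}
  π1 = {{0},{1},{2},{3},{4},{5},{6}}
stable after 2 split(s): 7 block(s)
[1]={1}  [6]={6}

Answer: NOT BISIMILAR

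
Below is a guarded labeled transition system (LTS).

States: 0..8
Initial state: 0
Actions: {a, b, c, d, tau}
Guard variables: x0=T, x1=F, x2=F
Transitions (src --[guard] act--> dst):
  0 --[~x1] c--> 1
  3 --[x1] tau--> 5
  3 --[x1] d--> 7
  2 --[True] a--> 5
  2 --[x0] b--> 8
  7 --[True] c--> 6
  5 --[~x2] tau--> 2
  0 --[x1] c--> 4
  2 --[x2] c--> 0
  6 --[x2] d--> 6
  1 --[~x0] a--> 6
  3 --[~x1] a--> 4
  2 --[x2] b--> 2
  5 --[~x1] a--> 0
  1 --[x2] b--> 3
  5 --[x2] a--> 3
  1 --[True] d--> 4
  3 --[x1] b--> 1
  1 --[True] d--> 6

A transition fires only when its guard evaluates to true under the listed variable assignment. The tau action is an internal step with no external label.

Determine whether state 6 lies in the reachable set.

Answer: REACHABLE

Analysis:
9 transition(s) survive guard evaluation.
L0 = {0}
L1 = {1}  cumulative {0,1}
L2 = {4,6}  cumulative {0,1,4,6}
Reach set: {0,1,4,6}
trace reaching 6: c·d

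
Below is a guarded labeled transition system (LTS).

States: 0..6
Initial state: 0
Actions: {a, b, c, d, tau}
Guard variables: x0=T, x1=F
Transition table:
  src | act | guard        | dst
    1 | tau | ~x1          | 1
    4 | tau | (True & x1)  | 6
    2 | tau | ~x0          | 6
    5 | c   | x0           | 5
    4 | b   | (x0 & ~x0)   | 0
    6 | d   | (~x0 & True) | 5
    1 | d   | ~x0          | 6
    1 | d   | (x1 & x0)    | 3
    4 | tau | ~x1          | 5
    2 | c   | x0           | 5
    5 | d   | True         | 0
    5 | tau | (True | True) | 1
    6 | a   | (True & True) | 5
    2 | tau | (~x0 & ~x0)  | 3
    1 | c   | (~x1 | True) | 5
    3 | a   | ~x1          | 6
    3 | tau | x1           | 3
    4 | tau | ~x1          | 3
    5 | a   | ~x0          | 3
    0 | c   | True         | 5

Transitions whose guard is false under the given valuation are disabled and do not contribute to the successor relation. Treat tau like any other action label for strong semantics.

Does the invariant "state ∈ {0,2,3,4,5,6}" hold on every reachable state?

Inv-set: {0,2,3,4,5,6}
Reach set: {0,1,5}
  0: safe
  1: VIOLATES
  5: safe
counterexample path to 1: c·tau

Answer: INVARIANT VIOLATED at state 1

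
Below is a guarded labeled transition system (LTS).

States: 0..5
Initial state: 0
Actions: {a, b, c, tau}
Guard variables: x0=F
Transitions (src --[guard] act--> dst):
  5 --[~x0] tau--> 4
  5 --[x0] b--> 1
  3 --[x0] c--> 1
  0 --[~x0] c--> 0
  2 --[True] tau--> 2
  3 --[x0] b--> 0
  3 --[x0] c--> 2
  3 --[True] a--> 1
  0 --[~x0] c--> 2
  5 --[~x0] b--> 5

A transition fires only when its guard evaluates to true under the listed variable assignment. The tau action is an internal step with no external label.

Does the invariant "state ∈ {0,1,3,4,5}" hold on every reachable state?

Inv-set: {0,1,3,4,5}
Reach set: {0,2}
  0: ✓
  2: outside
counterexample path to 2: c

Answer: INVARIANT VIOLATED at state 2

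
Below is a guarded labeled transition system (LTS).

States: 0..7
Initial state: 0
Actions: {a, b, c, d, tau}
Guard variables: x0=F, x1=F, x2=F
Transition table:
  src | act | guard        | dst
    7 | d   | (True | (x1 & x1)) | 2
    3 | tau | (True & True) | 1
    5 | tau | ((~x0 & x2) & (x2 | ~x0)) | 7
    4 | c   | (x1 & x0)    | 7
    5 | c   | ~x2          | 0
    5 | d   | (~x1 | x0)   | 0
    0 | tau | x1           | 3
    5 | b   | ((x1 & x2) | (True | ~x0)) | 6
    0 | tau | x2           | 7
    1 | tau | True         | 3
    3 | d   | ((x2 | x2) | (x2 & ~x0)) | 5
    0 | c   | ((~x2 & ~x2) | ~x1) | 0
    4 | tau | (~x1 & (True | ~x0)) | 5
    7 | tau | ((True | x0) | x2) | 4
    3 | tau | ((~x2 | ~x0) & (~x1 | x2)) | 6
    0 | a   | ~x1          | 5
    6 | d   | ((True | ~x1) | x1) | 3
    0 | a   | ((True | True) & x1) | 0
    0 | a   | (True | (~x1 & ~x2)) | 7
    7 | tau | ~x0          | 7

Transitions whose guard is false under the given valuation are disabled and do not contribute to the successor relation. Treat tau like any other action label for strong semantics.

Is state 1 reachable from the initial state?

After dropping false guards: 14 live edges.
Layer 0: {0}
Layer 1: {5,7}  cumulative {0,5,7}
Layer 2: {2,4,6}  cumulative {0,2,4,5,6,7}
Layer 3: {3}  cumulative {0,2,3,4,5,6,7}
Layer 4: {1}  cumulative {0,1,2,3,4,5,6,7}
Reachable = {0,1,2,3,4,5,6,7}
witness 1: a·b·d·tau

Answer: REACHABLE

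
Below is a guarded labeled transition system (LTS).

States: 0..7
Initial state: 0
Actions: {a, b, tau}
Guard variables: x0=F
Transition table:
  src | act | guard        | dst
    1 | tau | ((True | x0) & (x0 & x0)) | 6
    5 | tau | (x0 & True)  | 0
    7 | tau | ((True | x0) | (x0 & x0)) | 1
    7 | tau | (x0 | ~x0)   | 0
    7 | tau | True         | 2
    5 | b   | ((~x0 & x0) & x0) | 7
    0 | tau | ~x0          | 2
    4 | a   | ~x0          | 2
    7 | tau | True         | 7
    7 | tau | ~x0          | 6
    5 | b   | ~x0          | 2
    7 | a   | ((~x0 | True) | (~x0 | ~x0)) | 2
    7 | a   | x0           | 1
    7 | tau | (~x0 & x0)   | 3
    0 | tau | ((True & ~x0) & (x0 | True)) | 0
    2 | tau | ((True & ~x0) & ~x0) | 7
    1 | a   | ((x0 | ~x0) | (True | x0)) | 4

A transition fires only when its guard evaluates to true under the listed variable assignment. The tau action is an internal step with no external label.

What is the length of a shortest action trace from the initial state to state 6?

Answer: 3

Working:
Layered search for 6:
  Layer 0: {0}
  Layer 1: {2}
  Layer 2: {7}
  Layer 3: {1,6}
first hit 6 at d=3 via tau·tau·tau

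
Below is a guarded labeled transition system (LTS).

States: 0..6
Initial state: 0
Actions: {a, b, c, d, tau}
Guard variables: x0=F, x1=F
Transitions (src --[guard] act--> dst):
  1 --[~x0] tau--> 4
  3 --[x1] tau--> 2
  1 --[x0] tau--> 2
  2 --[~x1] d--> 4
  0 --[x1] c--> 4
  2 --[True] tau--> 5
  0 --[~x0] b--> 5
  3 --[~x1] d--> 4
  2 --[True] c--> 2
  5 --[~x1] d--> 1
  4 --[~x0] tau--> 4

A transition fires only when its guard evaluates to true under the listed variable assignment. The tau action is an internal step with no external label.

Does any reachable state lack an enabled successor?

Answer: DEADLOCK-FREE

Working:
Reachable = {0,1,4,5}
  0: b→5  [1 out]
  1: tau→4  [1 out]
  4: tau→4  [1 out]
  5: d→1  [1 out]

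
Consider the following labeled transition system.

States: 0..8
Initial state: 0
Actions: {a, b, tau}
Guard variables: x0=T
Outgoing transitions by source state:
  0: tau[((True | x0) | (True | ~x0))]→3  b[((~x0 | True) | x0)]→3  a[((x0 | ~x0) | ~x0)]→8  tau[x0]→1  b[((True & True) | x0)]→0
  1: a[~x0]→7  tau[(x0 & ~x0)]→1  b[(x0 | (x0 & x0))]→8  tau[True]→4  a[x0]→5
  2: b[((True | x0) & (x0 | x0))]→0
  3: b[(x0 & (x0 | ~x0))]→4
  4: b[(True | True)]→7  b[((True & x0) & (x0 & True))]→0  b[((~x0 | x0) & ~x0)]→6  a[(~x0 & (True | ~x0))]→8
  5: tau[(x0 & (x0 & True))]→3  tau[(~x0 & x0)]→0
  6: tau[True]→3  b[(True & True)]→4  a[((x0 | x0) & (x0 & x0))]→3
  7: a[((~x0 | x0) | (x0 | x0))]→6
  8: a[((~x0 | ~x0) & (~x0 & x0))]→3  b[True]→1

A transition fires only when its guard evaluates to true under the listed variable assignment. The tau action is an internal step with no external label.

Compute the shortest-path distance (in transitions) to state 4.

Answer: 2

Trace:
BFS to 4:
  depth 0: {0}
  depth 1: {1,3,8}
  depth 2: {4,5}
depth(4)=2, e.g. b·b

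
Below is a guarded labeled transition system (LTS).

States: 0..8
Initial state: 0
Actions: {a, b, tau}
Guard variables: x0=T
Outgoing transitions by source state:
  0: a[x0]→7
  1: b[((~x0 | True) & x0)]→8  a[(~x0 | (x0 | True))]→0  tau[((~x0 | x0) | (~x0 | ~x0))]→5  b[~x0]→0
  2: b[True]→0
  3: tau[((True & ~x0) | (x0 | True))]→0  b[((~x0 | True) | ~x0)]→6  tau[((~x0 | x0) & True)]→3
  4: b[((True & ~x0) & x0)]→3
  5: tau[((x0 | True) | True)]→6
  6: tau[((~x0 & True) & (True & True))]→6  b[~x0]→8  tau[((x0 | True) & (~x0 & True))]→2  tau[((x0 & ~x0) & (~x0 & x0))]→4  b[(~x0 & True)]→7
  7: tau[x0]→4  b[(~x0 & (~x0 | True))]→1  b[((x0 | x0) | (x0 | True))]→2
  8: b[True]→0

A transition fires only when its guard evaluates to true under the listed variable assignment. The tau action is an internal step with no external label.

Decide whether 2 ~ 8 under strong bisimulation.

Refine partition for ~:
  P[0] = {{0,1,2,3,4,5,6,7,8}}
  P[1] = {{0},{1},{2,8},{3,7},{4,6},{5}}
  P[2] = {{0},{1},{2,8},{3},{4,6},{5},{7}}
Fixed point at round 3; 7 class(es).
2∈{2,8}, 8∈{2,8}

Answer: BISIMILAR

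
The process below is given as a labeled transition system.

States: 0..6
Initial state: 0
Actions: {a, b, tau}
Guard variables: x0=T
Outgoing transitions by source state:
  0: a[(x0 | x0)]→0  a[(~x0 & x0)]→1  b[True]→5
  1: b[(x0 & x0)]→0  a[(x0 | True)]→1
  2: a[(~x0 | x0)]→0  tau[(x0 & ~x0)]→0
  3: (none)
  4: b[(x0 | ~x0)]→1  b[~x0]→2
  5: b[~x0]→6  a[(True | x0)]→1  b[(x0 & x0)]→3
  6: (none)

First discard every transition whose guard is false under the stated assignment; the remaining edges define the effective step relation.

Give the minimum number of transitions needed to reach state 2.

Answer: UNREACHABLE

Working:
Layered search for 2:
  L0 = {0}
  L1 = {5}
  L2 = {1,3}
2 never appears.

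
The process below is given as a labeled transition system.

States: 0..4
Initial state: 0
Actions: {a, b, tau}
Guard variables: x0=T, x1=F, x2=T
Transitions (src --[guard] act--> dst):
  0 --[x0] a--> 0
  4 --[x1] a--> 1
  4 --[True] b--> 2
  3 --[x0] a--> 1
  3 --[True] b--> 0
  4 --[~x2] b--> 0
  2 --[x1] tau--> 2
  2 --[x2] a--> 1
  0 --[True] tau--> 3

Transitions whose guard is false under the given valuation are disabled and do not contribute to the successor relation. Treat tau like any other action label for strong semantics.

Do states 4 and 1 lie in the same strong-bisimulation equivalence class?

Refine partition for ~:
  round 0: {{0,1,2,3,4}}
  round 1: {{0},{1},{2},{3},{4}}
stable after 2 split(s): 5 block(s)
[4]={4}  [1]={1}

Answer: NOT BISIMILAR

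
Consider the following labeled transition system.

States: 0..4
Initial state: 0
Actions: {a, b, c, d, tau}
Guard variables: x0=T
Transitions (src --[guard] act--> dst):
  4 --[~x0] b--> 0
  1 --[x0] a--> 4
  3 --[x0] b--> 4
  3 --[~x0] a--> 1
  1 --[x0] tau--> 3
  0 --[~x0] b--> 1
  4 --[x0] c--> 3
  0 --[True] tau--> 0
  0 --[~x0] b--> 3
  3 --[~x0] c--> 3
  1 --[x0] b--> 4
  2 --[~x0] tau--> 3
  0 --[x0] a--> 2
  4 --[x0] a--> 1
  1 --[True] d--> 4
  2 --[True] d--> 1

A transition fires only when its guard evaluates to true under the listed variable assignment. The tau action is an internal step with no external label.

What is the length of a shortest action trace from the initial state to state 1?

BFS to 1:
  Layer 0: {0}
  Layer 1: {2}
  Layer 2: {1}
1 enters at depth 2; path a·d

Answer: 2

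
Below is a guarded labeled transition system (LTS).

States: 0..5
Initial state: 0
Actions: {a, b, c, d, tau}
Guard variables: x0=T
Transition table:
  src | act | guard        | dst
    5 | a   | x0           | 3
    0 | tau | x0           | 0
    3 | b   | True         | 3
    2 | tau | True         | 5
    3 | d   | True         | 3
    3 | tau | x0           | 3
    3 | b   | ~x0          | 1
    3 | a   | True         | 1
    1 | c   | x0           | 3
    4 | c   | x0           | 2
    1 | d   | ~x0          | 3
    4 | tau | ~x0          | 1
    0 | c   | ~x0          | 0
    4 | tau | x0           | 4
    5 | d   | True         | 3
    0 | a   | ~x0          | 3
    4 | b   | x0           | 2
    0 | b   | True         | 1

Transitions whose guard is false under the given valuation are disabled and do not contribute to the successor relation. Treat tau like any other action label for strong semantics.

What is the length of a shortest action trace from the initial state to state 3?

Layered search for 3:
  L0 = {0}
  L1 = {1}
  L2 = {3}
first hit 3 at d=2 via b·c

Answer: 2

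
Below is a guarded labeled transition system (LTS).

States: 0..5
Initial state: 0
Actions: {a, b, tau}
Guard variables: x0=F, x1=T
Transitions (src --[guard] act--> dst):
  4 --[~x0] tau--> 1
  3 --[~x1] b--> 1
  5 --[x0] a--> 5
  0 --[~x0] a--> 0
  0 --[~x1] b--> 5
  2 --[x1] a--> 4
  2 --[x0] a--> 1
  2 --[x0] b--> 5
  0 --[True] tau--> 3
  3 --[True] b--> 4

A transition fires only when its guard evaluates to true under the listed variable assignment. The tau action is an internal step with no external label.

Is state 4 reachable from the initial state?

Guard filter leaves 5 enabled edge(s).
Layer 0: {0}
Layer 1: {3}  total {0,3}
Layer 2: {4}  total {0,3,4}
Layer 3: {1}  total {0,1,3,4}
Reach set: {0,1,3,4}
witness 4: tau·b

Answer: REACHABLE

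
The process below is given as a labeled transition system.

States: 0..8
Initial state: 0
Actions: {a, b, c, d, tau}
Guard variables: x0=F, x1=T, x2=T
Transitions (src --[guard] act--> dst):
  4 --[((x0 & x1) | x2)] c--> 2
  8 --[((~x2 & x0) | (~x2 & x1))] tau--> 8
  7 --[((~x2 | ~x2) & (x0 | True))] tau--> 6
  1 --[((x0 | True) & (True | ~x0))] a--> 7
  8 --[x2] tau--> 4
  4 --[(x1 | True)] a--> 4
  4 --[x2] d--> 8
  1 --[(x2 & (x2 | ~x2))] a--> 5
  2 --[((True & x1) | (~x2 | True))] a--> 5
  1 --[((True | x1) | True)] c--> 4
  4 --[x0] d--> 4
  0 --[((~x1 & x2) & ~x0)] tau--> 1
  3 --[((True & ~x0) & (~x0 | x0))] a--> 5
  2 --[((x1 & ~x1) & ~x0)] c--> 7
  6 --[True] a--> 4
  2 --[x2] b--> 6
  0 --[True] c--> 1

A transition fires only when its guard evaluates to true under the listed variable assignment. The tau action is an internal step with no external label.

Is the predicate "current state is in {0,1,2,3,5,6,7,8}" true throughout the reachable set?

Allowed set {0,1,2,3,5,6,7,8}
Reachable = {0,1,2,4,5,6,7,8}
  0: ok
  1: ok
  2: ok
  4: VIOLATES
  5: ok
  6: ok
  7: ok
  8: ok
witness against invariant: c·c → 4

Answer: INVARIANT VIOLATED at state 4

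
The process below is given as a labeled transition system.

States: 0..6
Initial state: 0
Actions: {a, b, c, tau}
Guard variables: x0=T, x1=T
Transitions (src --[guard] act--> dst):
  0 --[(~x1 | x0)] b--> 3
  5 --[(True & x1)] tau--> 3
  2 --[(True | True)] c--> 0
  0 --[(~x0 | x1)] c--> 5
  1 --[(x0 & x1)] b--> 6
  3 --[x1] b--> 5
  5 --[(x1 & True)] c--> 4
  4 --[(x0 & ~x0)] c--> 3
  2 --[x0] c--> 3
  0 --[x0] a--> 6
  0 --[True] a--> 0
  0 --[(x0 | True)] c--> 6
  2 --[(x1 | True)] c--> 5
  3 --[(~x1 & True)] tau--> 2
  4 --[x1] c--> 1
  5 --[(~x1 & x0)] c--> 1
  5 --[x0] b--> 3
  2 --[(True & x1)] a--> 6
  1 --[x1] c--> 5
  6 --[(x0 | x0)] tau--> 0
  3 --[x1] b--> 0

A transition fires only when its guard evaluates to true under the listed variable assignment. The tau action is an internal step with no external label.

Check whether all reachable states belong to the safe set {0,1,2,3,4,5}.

Answer: INVARIANT VIOLATED at state 6

Working:
Allowed set {0,1,2,3,4,5}
R = {0,1,3,4,5,6}
  0: ok
  1: ok
  3: ok
  4: ok
  5: ok
  6: outside
counterexample path to 6: c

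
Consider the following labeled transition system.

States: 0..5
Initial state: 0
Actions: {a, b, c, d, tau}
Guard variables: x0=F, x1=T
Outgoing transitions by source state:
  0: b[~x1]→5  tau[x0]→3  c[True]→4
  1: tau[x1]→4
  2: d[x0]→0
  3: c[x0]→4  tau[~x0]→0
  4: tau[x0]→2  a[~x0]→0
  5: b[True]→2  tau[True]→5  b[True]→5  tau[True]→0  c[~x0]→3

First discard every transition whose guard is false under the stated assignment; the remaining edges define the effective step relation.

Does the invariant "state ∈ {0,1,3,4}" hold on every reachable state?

Inv-set: {0,1,3,4}
R = {0,4}
  0: ok
  4: ok

Answer: INVARIANT HOLDS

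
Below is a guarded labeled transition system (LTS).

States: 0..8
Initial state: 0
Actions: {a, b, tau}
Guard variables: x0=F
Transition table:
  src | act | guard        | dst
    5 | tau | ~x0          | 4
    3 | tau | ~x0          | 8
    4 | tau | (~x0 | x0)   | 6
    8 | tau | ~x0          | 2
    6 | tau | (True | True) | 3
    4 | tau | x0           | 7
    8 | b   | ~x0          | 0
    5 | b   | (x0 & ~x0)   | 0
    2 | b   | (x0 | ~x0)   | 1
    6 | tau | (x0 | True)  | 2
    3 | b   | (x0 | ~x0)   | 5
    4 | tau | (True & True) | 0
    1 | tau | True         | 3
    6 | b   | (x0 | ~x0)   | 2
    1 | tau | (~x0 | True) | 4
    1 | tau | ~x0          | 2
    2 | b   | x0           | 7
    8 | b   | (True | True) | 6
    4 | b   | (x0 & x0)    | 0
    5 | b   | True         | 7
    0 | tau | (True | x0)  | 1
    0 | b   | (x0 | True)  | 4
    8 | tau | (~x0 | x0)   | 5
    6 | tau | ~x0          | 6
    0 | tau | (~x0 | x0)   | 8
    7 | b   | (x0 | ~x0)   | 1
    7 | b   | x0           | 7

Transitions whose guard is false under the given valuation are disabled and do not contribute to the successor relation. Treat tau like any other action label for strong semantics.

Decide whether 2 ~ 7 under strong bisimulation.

Answer: BISIMILAR

Trace:
Compute ~ classes (split until stable):
  round 0: {{0,1,2,3,4,5,6,7,8}}
  round 1: {{0,3,5,6,8},{1,4},{2,7}}
  round 2: {{0},{1},{2,7},{3},{4},{5},{6},{8}}
Fixed point at round 3; 8 class(es).
class of 2: {2,7}; class of 7: {2,7}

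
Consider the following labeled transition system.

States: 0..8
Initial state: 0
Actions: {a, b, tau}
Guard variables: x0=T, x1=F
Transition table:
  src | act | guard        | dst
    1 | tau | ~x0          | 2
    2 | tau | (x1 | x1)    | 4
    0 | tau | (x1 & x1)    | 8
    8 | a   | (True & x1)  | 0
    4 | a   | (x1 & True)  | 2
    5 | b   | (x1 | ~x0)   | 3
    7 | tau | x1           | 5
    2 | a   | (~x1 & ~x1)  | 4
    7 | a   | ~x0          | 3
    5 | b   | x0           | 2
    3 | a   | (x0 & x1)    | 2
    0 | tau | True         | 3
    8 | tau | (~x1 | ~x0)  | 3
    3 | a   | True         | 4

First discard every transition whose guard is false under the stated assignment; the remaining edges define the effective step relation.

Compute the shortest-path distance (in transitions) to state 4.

Answer: 2

Working:
Layered search for 4:
  Layer 0: {0}
  Layer 1: {3}
  Layer 2: {4}
first hit 4 at d=2 via tau·a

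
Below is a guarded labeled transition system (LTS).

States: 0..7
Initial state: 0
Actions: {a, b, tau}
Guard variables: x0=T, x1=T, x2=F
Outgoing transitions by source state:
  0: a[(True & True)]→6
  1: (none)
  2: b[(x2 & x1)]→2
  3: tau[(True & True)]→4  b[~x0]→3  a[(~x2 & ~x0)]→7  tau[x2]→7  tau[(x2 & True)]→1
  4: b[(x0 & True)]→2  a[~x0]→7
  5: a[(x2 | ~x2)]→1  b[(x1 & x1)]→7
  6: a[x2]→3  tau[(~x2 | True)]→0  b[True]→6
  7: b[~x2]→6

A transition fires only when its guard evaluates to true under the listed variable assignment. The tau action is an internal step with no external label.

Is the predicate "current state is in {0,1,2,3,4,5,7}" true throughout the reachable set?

Answer: INVARIANT VIOLATED at state 6

Analysis:
Safe = {0,1,2,3,4,5,7}
Reachable = {0,6}
  0: safe
  6: outside
counterexample path to 6: a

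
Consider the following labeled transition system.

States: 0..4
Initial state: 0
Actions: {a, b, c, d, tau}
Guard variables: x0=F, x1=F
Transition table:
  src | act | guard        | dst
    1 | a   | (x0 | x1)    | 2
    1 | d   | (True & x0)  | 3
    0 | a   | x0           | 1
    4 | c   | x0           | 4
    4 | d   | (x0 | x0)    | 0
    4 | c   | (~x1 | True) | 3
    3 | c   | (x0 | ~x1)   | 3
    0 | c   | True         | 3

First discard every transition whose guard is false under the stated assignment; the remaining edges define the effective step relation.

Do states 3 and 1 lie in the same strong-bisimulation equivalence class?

Answer: NOT BISIMILAR

Analysis:
Refine partition for ~:
  π0 = {{0,1,2,3,4}}
  π1 = {{0,3,4},{1,2}}
2 equivalence class(es) (converged in 2)
class of 3: {0,3,4}; class of 1: {1,2}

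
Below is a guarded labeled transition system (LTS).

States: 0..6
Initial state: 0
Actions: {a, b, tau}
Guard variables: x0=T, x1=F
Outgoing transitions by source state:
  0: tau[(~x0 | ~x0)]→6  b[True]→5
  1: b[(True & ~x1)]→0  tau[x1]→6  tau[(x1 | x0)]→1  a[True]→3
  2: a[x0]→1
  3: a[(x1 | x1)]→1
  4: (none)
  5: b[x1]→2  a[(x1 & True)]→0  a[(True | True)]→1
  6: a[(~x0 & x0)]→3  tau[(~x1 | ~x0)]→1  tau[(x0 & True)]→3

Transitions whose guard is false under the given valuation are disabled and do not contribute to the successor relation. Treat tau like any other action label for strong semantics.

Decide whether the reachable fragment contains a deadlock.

Answer: DEADLOCK at state 3

Analysis:
R = {0,1,3,5}
  0: b→5  [1 out]
  1: a→3  b→0  tau→1  [3 out]
  3: ∅  [deadlock]
  5: a→1  [1 out]
Path to 3: b·a·a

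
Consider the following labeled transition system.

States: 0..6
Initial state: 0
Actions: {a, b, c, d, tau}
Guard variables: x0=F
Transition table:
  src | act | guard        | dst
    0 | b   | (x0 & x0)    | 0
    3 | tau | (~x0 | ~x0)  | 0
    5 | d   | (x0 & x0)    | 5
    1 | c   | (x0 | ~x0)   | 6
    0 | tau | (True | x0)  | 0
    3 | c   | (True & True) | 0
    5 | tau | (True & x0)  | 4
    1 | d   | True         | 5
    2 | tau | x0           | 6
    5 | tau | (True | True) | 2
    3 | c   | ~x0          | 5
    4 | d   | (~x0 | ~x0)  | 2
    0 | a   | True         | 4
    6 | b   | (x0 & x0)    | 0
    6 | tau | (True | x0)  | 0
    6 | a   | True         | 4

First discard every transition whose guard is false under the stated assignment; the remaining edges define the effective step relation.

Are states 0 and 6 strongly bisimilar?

Answer: BISIMILAR

Analysis:
Compute ~ classes (split until stable):
  round 0: {{0,1,2,3,4,5,6}}
  round 1: {{0,6},{1},{2},{3},{4},{5}}
Fixed point at round 2; 6 class(es).
class of 0: {0,6}; class of 6: {0,6}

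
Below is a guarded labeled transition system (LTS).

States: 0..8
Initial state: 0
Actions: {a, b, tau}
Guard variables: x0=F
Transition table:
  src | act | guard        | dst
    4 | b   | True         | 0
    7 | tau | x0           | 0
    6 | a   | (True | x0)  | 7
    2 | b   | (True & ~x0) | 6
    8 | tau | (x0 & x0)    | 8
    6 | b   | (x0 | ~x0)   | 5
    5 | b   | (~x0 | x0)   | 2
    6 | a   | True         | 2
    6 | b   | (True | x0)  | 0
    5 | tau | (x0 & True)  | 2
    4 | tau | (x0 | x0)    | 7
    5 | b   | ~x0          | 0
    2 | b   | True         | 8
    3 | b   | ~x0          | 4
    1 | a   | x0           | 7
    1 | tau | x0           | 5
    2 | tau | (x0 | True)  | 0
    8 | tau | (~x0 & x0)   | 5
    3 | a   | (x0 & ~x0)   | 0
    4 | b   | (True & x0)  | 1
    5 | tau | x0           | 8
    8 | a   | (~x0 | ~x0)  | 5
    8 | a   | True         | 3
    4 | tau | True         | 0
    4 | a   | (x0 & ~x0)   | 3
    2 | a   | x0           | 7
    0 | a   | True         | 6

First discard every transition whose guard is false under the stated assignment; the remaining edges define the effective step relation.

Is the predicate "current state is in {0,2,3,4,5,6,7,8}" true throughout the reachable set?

Inv-set: {0,2,3,4,5,6,7,8}
Reach set: {0,2,3,4,5,6,7,8}
  0: safe
  2: safe
  3: safe
  4: safe
  5: safe
  6: safe
  7: safe
  8: safe

Answer: INVARIANT HOLDS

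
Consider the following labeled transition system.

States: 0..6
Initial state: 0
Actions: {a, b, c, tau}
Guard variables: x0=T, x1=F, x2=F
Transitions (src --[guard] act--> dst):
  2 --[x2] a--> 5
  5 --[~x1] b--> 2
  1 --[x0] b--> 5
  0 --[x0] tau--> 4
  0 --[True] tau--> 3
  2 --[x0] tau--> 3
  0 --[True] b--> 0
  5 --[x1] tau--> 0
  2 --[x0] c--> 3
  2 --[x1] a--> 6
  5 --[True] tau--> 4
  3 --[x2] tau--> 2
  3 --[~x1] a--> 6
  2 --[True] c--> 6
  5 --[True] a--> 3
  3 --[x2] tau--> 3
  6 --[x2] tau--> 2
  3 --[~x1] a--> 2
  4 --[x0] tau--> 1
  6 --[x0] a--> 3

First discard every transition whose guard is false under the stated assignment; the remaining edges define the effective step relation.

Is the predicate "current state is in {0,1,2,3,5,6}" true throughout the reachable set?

Answer: INVARIANT VIOLATED at state 4

Analysis:
Inv-set: {0,1,2,3,5,6}
Reach set: {0,1,2,3,4,5,6}
  0: ✓
  1: ✓
  2: ✓
  3: ✓
  4: outside
  5: ✓
  6: ✓
counterexample path to 4: tau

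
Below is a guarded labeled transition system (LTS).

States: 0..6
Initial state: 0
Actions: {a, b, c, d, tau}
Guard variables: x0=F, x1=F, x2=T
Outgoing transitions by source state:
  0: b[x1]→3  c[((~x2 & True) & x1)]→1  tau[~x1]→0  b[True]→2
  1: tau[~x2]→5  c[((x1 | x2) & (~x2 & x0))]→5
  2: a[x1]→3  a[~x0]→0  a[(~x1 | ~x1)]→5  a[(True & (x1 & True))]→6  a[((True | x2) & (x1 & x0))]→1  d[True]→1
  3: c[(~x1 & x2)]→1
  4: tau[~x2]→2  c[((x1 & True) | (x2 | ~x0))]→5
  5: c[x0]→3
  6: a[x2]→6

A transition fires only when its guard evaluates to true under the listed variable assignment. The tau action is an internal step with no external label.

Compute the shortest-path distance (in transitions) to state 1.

Answer: 2

Trace:
Layered search for 1:
  depth 0: {0}
  depth 1: {2}
  depth 2: {1,5}
depth(1)=2, e.g. b·d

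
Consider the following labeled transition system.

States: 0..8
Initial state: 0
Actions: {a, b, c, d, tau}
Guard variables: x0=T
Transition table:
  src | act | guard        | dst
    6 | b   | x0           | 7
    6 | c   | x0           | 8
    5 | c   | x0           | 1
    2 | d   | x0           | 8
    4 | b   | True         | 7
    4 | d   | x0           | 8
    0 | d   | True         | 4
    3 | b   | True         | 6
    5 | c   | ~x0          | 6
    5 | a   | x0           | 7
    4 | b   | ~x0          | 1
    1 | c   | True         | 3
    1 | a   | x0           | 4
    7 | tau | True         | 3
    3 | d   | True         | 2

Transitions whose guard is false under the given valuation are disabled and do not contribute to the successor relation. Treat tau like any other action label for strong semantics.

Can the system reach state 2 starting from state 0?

Answer: REACHABLE

Trace:
After dropping false guards: 13 live edges.
depth 0: {0}
depth 1: {4}  cumulative {0,4}
depth 2: {7,8}  cumulative {0,4,7,8}
depth 3: {3}  cumulative {0,3,4,7,8}
depth 4: {2,6}  cumulative {0,2,3,4,6,7,8}
R = {0,2,3,4,6,7,8}
trace reaching 2: d·b·tau·d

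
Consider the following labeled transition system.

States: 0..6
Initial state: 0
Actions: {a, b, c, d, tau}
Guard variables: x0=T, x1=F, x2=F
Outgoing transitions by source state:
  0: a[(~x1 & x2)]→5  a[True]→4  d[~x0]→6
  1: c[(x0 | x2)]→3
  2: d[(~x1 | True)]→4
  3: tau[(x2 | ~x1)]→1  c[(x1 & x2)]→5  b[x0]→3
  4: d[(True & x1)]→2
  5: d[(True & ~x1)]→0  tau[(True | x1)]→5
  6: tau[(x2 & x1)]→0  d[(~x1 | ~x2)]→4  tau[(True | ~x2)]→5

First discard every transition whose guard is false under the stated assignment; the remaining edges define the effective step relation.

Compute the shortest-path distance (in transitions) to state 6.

Answer: UNREACHABLE

Trace:
BFS to 6:
  L0 = {0}
  L1 = {4}
6 never appears.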